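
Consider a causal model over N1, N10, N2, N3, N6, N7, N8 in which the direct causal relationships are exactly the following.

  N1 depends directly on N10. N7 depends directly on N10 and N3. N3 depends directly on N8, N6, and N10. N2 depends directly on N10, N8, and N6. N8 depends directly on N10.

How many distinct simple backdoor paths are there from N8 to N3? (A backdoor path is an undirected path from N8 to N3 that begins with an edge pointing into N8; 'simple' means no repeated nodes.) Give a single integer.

3

A backdoor path from N8 to N3 is any simple undirected path whose first edge points into N8 (i.e. leaves N8 via a parent).
Parents of N8: {N10}.
Enumerating:
  P1: N8 <- N10 -> N2 <- N6 -> N3
  P2: N8 <- N10 -> N3
  P3: N8 <- N10 -> N7 <- N3
That exhausts the simple backdoor paths. Count: 3.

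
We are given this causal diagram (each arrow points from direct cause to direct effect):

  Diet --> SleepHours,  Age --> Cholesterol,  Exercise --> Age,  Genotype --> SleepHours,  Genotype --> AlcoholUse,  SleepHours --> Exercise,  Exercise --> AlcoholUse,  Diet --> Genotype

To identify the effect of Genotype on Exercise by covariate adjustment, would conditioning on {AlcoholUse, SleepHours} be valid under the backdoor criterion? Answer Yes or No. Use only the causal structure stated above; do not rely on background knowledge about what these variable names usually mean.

Backdoor paths from Genotype to Exercise (paths whose first edge points into Genotype):
  P1: Genotype <- Diet -> SleepHours -> Exercise
Condition 1 (no descendant of Genotype in the set): FAILS — AlcoholUse and SleepHours are descendants of Genotype.
Condition 2 (every backdoor path blocked by {AlcoholUse, SleepHours}):
  P1: blocked at chain node SleepHours ∈ conditioning set.
{AlcoholUse, SleepHours} does not satisfy the backdoor criterion.

No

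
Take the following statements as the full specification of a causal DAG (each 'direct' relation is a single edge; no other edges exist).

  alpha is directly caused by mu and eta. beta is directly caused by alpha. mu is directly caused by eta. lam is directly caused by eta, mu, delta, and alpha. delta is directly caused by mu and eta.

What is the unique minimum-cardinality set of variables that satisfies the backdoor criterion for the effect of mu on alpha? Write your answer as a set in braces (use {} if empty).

Variables eligible for adjustment (non-descendants of mu, excluding mu and alpha): {eta}.
Backdoor paths from mu to alpha:
  P1: mu <- eta -> alpha
  P2: mu <- eta -> delta -> lam <- alpha
  P3: mu <- eta -> lam <- alpha
The empty set is not sufficient: P1 (mu <- eta -> alpha) has no collider blocking it and no conditioned non-collider, so it is open.
Try {eta}:
  P1: blocked at fork node eta ∈ conditioning set.
  P2: blocked at fork node eta ∈ conditioning set.
  P3: blocked at fork node eta ∈ conditioning set.
{eta} contains no descendant of mu and blocks every backdoor path.
{eta} is the unique smallest valid adjustment set.

{eta}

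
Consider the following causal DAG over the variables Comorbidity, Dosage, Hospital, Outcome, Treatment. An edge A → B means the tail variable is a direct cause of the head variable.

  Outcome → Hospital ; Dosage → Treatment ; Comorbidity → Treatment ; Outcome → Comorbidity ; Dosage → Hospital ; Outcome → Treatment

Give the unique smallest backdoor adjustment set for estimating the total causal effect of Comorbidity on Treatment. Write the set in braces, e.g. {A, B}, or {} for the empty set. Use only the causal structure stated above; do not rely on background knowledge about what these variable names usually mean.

Variables eligible for adjustment (non-descendants of Comorbidity, excluding Comorbidity and Treatment): {Dosage, Hospital, Outcome}.
Backdoor paths from Comorbidity to Treatment:
  P1: Comorbidity <- Outcome -> Hospital <- Dosage -> Treatment
  P2: Comorbidity <- Outcome -> Treatment
The empty set is not sufficient: P2 (Comorbidity <- Outcome -> Treatment) has no collider blocking it and no conditioned non-collider, so it is open.
Try {Outcome}:
  P1: blocked at fork node Outcome ∈ conditioning set.
  P2: blocked at fork node Outcome ∈ conditioning set.
{Outcome} contains no descendant of Comorbidity and blocks every backdoor path.
No other singleton works — e.g. {Dosage} leaves P2 open — so {Outcome} is the unique smallest valid adjustment set.

{Outcome}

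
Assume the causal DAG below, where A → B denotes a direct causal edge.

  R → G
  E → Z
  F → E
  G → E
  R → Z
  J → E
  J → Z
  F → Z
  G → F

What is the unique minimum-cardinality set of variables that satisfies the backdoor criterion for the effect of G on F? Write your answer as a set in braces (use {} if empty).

Variables eligible for adjustment (non-descendants of G, excluding G and F): {J, R}.
Backdoor paths from G to F:
  P1: G <- R -> Z <- J -> E <- F
  P2: G <- R -> Z <- F
  P3: G <- R -> Z <- E <- F
Each backdoor path contains an unconditioned collider, so every path is already blocked with the empty conditioning set:
  P1: blocked at collider Z (neither it nor any descendant is in the conditioning set).
  P2: blocked at collider Z (neither it nor any descendant is in the conditioning set).
  P3: blocked at collider Z (neither it nor any descendant is in the conditioning set).
The empty set is therefore the unique smallest valid set.

{}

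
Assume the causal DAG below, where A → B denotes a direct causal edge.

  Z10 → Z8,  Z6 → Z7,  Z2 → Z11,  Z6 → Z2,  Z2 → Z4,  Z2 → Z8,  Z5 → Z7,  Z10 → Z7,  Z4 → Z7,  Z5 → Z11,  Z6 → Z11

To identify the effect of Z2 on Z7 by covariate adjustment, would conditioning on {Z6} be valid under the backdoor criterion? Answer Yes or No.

Backdoor paths from Z2 to Z7 (paths whose first edge points into Z2):
  P1: Z2 <- Z6 -> Z7
  P2: Z2 <- Z6 -> Z11 <- Z5 -> Z7
Condition 1 (no descendant of Z2 in the set): holds — descendants of Z2 are {Z11, Z4, Z7, Z8}; none are in {Z6}.
Condition 2 (every backdoor path blocked by {Z6}):
  P1: blocked at fork node Z6 ∈ conditioning set.
  P2: blocked at fork node Z6 ∈ conditioning set.
{Z6} satisfies the backdoor criterion.

Yes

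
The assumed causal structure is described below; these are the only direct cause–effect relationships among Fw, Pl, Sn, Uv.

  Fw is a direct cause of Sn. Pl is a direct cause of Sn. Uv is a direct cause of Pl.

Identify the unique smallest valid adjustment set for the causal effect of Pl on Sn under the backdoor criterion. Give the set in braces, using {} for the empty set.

Variables eligible for adjustment (non-descendants of Pl, excluding Pl and Sn): {Fw, Uv}.
Backdoor paths from Pl to Sn:
  (none)
With no backdoor paths the empty set already satisfies the criterion, and it is trivially minimal.

{}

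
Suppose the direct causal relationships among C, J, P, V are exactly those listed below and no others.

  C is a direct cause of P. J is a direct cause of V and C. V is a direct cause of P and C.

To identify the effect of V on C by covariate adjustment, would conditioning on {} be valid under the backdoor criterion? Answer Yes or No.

Backdoor paths from V to C (paths whose first edge points into V):
  P1: V <- J -> C
Condition 1 (no descendant of V in the set): holds — descendants of V are {C, P}; none are in {}.
Condition 2 (every backdoor path blocked by {}):
  P1: open — no interior node is in the conditioning set.
{} does not satisfy the backdoor criterion.

No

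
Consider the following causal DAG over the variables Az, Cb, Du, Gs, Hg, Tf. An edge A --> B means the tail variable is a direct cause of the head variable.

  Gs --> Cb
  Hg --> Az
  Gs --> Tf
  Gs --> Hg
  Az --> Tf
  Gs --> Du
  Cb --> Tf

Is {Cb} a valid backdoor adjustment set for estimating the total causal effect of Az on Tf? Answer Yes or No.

No

Backdoor paths from Az to Tf (paths whose first edge points into Az):
  P1: Az <- Hg <- Gs -> Cb -> Tf
  P2: Az <- Hg <- Gs -> Tf
Condition 1 (no descendant of Az in the set): holds — descendants of Az are {Tf}; none are in {Cb}.
Condition 2 (every backdoor path blocked by {Cb}):
  P1: blocked at chain node Cb ∈ conditioning set.
  P2: open — no interior node is in the conditioning set.
{Cb} does not satisfy the backdoor criterion.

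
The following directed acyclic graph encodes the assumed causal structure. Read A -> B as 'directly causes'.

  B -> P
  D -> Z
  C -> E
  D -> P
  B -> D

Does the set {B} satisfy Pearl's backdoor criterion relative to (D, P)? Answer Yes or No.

Yes

Backdoor paths from D to P (paths whose first edge points into D):
  P1: D <- B -> P
Condition 1 (no descendant of D in the set): holds — descendants of D are {P, Z}; none are in {B}.
Condition 2 (every backdoor path blocked by {B}):
  P1: blocked at fork node B ∈ conditioning set.
{B} satisfies the backdoor criterion.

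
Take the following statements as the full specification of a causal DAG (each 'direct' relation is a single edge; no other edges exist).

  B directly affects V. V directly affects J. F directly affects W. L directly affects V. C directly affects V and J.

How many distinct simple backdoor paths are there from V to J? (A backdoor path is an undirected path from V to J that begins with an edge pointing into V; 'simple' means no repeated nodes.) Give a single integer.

1

A backdoor path from V to J is any simple undirected path whose first edge points into V (i.e. leaves V via a parent).
Parents of V: {B, C, L}.
Enumerating:
  P1: V <- C -> J
That exhausts the simple backdoor paths. Count: 1.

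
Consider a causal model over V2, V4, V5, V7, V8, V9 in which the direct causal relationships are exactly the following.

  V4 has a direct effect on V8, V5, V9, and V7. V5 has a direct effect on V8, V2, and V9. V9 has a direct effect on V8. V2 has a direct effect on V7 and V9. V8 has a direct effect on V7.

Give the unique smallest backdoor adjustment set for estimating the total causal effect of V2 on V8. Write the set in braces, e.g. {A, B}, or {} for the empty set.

Variables eligible for adjustment (non-descendants of V2, excluding V2 and V8): {V4, V5}.
Backdoor paths from V2 to V8:
  P1: V2 <- V5 <- V4 -> V9 -> V8
  P2: V2 <- V5 <- V4 -> V8
  P3: V2 <- V5 <- V4 -> V7 <- V8
  P4: V2 <- V5 -> V9 <- V4 -> V8
  P5: V2 <- V5 -> V9 <- V4 -> V7 <- V8
  P6: V2 <- V5 -> V9 -> V8
  P7: V2 <- V5 -> V8
The empty set is not sufficient: P1 (V2 <- V5 <- V4 -> V9 -> V8) has no collider blocking it and no conditioned non-collider, so it is open.
Try {V5}:
  P1: blocked at chain node V5 ∈ conditioning set.
  P2: blocked at chain node V5 ∈ conditioning set.
  P3: blocked at chain node V5 ∈ conditioning set.
  P4: blocked at fork node V5 ∈ conditioning set.
  P5: blocked at fork node V5 ∈ conditioning set.
  P6: blocked at fork node V5 ∈ conditioning set.
  P7: blocked at fork node V5 ∈ conditioning set.
{V5} contains no descendant of V2 and blocks every backdoor path.
No other singleton works — e.g. {V4} leaves P6 open — so {V5} is the unique smallest valid adjustment set.

{V5}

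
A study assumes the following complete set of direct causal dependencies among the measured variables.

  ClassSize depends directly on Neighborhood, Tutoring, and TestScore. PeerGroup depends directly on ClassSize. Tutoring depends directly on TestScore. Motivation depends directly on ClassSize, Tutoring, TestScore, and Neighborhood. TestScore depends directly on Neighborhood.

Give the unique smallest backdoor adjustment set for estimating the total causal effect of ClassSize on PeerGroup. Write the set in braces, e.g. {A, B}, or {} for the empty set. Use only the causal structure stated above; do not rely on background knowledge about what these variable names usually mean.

{}

Variables eligible for adjustment (non-descendants of ClassSize, excluding ClassSize and PeerGroup): {Neighborhood, TestScore, Tutoring}.
Backdoor paths from ClassSize to PeerGroup:
  (none)
With no backdoor paths the empty set already satisfies the criterion, and it is trivially minimal.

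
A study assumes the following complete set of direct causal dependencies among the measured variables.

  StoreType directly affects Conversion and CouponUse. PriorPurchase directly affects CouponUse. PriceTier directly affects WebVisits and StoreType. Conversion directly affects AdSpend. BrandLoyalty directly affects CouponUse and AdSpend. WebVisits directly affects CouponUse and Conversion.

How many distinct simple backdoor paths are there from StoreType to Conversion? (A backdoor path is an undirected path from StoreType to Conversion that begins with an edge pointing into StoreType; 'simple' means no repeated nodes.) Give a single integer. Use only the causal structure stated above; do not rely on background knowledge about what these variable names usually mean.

A backdoor path from StoreType to Conversion is any simple undirected path whose first edge points into StoreType (i.e. leaves StoreType via a parent).
Parents of StoreType: {PriceTier}.
Enumerating:
  P1: StoreType <- PriceTier -> WebVisits -> Conversion
  P2: StoreType <- PriceTier -> WebVisits -> CouponUse <- BrandLoyalty -> AdSpend <- Conversion
That exhausts the simple backdoor paths. Count: 2.

2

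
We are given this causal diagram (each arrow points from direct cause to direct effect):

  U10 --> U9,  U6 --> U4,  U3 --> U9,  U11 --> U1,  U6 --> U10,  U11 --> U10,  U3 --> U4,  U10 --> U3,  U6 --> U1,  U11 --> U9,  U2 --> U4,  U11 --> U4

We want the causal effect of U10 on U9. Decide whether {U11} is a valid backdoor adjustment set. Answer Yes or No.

Yes

Backdoor paths from U10 to U9 (paths whose first edge points into U10):
  P1: U10 <- U6 -> U1 <- U11 -> U9
  P2: U10 <- U6 -> U1 <- U11 -> U4 <- U3 -> U9
  P3: U10 <- U6 -> U4 <- U11 -> U9
  P4: U10 <- U6 -> U4 <- U3 -> U9
  P5: U10 <- U11 -> U1 <- U6 -> U4 <- U3 -> U9
  P6: U10 <- U11 -> U9
  P7: U10 <- U11 -> U4 <- U3 -> U9
Condition 1 (no descendant of U10 in the set): holds — descendants of U10 are {U3, U4, U9}; none are in {U11}.
Condition 2 (every backdoor path blocked by {U11}):
  P1: blocked at collider U1 (neither it nor any descendant is in the conditioning set).
  P2: blocked at collider U1 (neither it nor any descendant is in the conditioning set).
  P3: blocked at collider U4 (neither it nor any descendant is in the conditioning set).
  P4: blocked at collider U4 (neither it nor any descendant is in the conditioning set).
  P5: blocked at fork node U11 ∈ conditioning set.
  P6: blocked at fork node U11 ∈ conditioning set.
  P7: blocked at fork node U11 ∈ conditioning set.
{U11} satisfies the backdoor criterion.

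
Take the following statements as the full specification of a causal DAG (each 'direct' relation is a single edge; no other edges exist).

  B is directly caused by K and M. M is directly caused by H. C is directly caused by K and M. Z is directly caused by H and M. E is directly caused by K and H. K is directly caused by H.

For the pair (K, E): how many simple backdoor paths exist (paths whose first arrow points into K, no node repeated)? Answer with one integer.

1

A backdoor path from K to E is any simple undirected path whose first edge points into K (i.e. leaves K via a parent).
Parents of K: {H}.
Enumerating:
  P1: K <- H -> E
That exhausts the simple backdoor paths. Count: 1.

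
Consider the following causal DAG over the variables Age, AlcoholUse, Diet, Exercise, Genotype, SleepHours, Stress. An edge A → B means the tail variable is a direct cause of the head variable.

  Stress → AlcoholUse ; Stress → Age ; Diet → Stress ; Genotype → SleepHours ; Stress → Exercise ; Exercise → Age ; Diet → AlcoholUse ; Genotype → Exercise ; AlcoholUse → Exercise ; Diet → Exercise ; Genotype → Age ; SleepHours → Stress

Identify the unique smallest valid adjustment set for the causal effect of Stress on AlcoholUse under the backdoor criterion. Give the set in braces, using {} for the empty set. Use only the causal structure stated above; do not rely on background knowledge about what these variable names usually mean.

Variables eligible for adjustment (non-descendants of Stress, excluding Stress and AlcoholUse): {Diet, Genotype, SleepHours}.
Backdoor paths from Stress to AlcoholUse:
  P1: Stress <- SleepHours <- Genotype -> Exercise <- Diet -> AlcoholUse
  P2: Stress <- SleepHours <- Genotype -> Exercise <- AlcoholUse
  P3: Stress <- SleepHours <- Genotype -> Age <- Exercise <- Diet -> AlcoholUse
  P4: Stress <- SleepHours <- Genotype -> Age <- Exercise <- AlcoholUse
  P5: Stress <- Diet -> AlcoholUse
  P6: Stress <- Diet -> Exercise <- AlcoholUse
The empty set is not sufficient: P5 (Stress <- Diet -> AlcoholUse) has no collider blocking it and no conditioned non-collider, so it is open.
Try {Diet}:
  P1: blocked at collider Exercise (neither it nor any descendant is in the conditioning set).
  P2: blocked at collider Exercise (neither it nor any descendant is in the conditioning set).
  P3: blocked at collider Age (neither it nor any descendant is in the conditioning set).
  P4: blocked at collider Age (neither it nor any descendant is in the conditioning set).
  P5: blocked at fork node Diet ∈ conditioning set.
  P6: blocked at fork node Diet ∈ conditioning set.
{Diet} contains no descendant of Stress and blocks every backdoor path.
No other singleton works — e.g. {Genotype} leaves P5 open — so {Diet} is the unique smallest valid adjustment set.

{Diet}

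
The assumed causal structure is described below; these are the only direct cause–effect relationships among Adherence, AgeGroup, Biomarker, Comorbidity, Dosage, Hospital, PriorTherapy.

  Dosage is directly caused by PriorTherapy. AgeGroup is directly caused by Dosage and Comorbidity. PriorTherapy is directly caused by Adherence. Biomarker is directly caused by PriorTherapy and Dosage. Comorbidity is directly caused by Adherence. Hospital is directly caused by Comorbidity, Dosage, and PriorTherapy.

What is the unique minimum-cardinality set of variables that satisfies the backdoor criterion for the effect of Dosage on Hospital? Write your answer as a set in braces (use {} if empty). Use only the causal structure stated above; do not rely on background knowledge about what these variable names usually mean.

{PriorTherapy}

Variables eligible for adjustment (non-descendants of Dosage, excluding Dosage and Hospital): {Adherence, Comorbidity, PriorTherapy}.
Backdoor paths from Dosage to Hospital:
  P1: Dosage <- PriorTherapy <- Adherence -> Comorbidity -> Hospital
  P2: Dosage <- PriorTherapy -> Hospital
The empty set is not sufficient: P1 (Dosage <- PriorTherapy <- Adherence -> Comorbidity -> Hospital) has no collider blocking it and no conditioned non-collider, so it is open.
Try {PriorTherapy}:
  P1: blocked at chain node PriorTherapy ∈ conditioning set.
  P2: blocked at fork node PriorTherapy ∈ conditioning set.
{PriorTherapy} contains no descendant of Dosage and blocks every backdoor path.
No other singleton works — e.g. {Adherence} leaves P2 open — so {PriorTherapy} is the unique smallest valid adjustment set.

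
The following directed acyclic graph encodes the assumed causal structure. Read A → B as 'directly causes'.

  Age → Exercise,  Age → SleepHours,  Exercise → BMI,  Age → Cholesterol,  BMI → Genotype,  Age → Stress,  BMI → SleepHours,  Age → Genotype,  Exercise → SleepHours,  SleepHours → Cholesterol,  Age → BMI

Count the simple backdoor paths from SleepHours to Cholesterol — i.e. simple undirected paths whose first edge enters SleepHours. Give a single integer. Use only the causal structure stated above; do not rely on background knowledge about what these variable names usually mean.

A backdoor path from SleepHours to Cholesterol is any simple undirected path whose first edge points into SleepHours (i.e. leaves SleepHours via a parent).
Parents of SleepHours: {Age, BMI, Exercise}.
Enumerating:
  P1: SleepHours <- Age -> Cholesterol
  P2: SleepHours <- Exercise <- Age -> Cholesterol
  P3: SleepHours <- Exercise -> BMI <- Age -> Cholesterol
  P4: SleepHours <- Exercise -> BMI -> Genotype <- Age -> Cholesterol
  P5: SleepHours <- BMI <- Age -> Cholesterol
  P6: SleepHours <- BMI <- Exercise <- Age -> Cholesterol
  P7: SleepHours <- BMI -> Genotype <- Age -> Cholesterol
That exhausts the simple backdoor paths. Count: 7.

7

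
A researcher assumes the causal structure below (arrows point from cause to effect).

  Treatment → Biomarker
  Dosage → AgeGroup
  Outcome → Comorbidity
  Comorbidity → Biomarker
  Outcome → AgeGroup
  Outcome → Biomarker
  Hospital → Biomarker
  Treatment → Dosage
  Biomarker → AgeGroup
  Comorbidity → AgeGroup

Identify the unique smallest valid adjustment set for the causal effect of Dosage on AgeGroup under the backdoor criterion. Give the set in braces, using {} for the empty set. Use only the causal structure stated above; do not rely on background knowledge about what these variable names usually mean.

Variables eligible for adjustment (non-descendants of Dosage, excluding Dosage and AgeGroup): {Biomarker, Comorbidity, Hospital, Outcome, Treatment}.
Backdoor paths from Dosage to AgeGroup:
  P1: Dosage <- Treatment -> Biomarker <- Outcome -> Comorbidity -> AgeGroup
  P2: Dosage <- Treatment -> Biomarker <- Outcome -> AgeGroup
  P3: Dosage <- Treatment -> Biomarker <- Comorbidity <- Outcome -> AgeGroup
  P4: Dosage <- Treatment -> Biomarker <- Comorbidity -> AgeGroup
  P5: Dosage <- Treatment -> Biomarker -> AgeGroup
The empty set is not sufficient: P5 (Dosage <- Treatment -> Biomarker -> AgeGroup) has no collider blocking it and no conditioned non-collider, so it is open.
Try {Treatment}:
  P1: blocked at fork node Treatment ∈ conditioning set.
  P2: blocked at fork node Treatment ∈ conditioning set.
  P3: blocked at fork node Treatment ∈ conditioning set.
  P4: blocked at fork node Treatment ∈ conditioning set.
  P5: blocked at fork node Treatment ∈ conditioning set.
{Treatment} contains no descendant of Dosage and blocks every backdoor path.
No other singleton works — e.g. {Hospital} leaves P5 open — so {Treatment} is the unique smallest valid adjustment set.

{Treatment}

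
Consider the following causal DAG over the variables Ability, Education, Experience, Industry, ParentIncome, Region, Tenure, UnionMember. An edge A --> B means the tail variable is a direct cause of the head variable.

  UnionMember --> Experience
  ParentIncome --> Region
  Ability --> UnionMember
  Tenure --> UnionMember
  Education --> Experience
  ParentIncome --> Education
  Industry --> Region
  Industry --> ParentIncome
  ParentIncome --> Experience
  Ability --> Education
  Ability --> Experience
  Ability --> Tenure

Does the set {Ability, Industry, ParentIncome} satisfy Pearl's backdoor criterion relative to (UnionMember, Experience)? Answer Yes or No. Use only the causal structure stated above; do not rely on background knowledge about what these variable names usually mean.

Yes

Backdoor paths from UnionMember to Experience (paths whose first edge points into UnionMember):
  P1: UnionMember <- Ability -> Education <- ParentIncome -> Experience
  P2: UnionMember <- Ability -> Education -> Experience
  P3: UnionMember <- Ability -> Experience
  P4: UnionMember <- Tenure <- Ability -> Education <- ParentIncome -> Experience
  P5: UnionMember <- Tenure <- Ability -> Education -> Experience
  P6: UnionMember <- Tenure <- Ability -> Experience
Condition 1 (no descendant of UnionMember in the set): holds — descendants of UnionMember are {Experience}; none are in {Ability, Industry, ParentIncome}.
Condition 2 (every backdoor path blocked by {Ability, Industry, ParentIncome}):
  P1: blocked at fork node Ability ∈ conditioning set.
  P2: blocked at fork node Ability ∈ conditioning set.
  P3: blocked at fork node Ability ∈ conditioning set.
  P4: blocked at fork node Ability ∈ conditioning set.
  P5: blocked at fork node Ability ∈ conditioning set.
  P6: blocked at fork node Ability ∈ conditioning set.
{Ability, Industry, ParentIncome} satisfies the backdoor criterion.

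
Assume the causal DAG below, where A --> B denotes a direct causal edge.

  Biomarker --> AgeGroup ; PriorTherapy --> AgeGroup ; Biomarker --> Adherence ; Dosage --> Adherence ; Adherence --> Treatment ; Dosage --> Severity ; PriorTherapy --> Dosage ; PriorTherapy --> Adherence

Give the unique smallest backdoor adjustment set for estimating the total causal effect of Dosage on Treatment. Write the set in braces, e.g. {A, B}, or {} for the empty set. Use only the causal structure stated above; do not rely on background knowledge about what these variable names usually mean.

Variables eligible for adjustment (non-descendants of Dosage, excluding Dosage and Treatment): {AgeGroup, Biomarker, PriorTherapy}.
Backdoor paths from Dosage to Treatment:
  P1: Dosage <- PriorTherapy -> Adherence -> Treatment
  P2: Dosage <- PriorTherapy -> AgeGroup <- Biomarker -> Adherence -> Treatment
The empty set is not sufficient: P1 (Dosage <- PriorTherapy -> Adherence -> Treatment) has no collider blocking it and no conditioned non-collider, so it is open.
Try {PriorTherapy}:
  P1: blocked at fork node PriorTherapy ∈ conditioning set.
  P2: blocked at fork node PriorTherapy ∈ conditioning set.
{PriorTherapy} contains no descendant of Dosage and blocks every backdoor path.
No other singleton works — e.g. {Biomarker} leaves P1 open — so {PriorTherapy} is the unique smallest valid adjustment set.

{PriorTherapy}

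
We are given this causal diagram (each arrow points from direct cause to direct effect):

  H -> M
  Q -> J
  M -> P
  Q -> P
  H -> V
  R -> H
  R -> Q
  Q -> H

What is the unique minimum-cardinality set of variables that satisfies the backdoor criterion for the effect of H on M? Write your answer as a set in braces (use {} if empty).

{}

Variables eligible for adjustment (non-descendants of H, excluding H and M): {J, Q, R}.
Backdoor paths from H to M:
  P1: H <- R -> Q -> P <- M
  P2: H <- Q -> P <- M
Each backdoor path contains an unconditioned collider, so every path is already blocked with the empty conditioning set:
  P1: blocked at collider P (neither it nor any descendant is in the conditioning set).
  P2: blocked at collider P (neither it nor any descendant is in the conditioning set).
The empty set is therefore the unique smallest valid set.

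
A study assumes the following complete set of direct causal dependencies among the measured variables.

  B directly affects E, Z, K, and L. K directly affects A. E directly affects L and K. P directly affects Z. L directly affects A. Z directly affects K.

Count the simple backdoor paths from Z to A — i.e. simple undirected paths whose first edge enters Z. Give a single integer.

6

A backdoor path from Z to A is any simple undirected path whose first edge points into Z (i.e. leaves Z via a parent).
Parents of Z: {B, P}.
Enumerating:
  P1: Z <- B -> E -> K -> A
  P2: Z <- B -> E -> L -> A
  P3: Z <- B -> K <- E -> L -> A
  P4: Z <- B -> K -> A
  P5: Z <- B -> L <- E -> K -> A
  P6: Z <- B -> L -> A
That exhausts the simple backdoor paths. Count: 6.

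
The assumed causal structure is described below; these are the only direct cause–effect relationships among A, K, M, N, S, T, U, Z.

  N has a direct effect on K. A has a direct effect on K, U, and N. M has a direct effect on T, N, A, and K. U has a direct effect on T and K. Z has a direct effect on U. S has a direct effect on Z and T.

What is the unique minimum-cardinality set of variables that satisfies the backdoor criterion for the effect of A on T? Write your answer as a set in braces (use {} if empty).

{M}

Variables eligible for adjustment (non-descendants of A, excluding A and T): {M, S, Z}.
Backdoor paths from A to T:
  P1: A <- M -> T
  P2: A <- M -> N -> K <- U <- Z <- S -> T
  P3: A <- M -> N -> K <- U -> T
  P4: A <- M -> K <- U <- Z <- S -> T
  P5: A <- M -> K <- U -> T
The empty set is not sufficient: P1 (A <- M -> T) has no collider blocking it and no conditioned non-collider, so it is open.
Try {M}:
  P1: blocked at fork node M ∈ conditioning set.
  P2: blocked at fork node M ∈ conditioning set.
  P3: blocked at fork node M ∈ conditioning set.
  P4: blocked at fork node M ∈ conditioning set.
  P5: blocked at fork node M ∈ conditioning set.
{M} contains no descendant of A and blocks every backdoor path.
No other singleton works — e.g. {S} leaves P1 open — so {M} is the unique smallest valid adjustment set.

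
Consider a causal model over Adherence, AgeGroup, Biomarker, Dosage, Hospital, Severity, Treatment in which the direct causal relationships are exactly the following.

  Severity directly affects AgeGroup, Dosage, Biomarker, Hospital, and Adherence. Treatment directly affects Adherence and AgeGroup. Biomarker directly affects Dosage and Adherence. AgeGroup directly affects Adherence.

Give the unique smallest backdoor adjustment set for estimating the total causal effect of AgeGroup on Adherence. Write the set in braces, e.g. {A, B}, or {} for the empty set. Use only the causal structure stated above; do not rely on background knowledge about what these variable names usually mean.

{Severity, Treatment}

Variables eligible for adjustment (non-descendants of AgeGroup, excluding AgeGroup and Adherence): {Biomarker, Dosage, Hospital, Severity, Treatment}.
Backdoor paths from AgeGroup to Adherence:
  P1: AgeGroup <- Severity -> Biomarker -> Adherence
  P2: AgeGroup <- Severity -> Adherence
  P3: AgeGroup <- Severity -> Dosage <- Biomarker -> Adherence
  P4: AgeGroup <- Treatment -> Adherence
The empty set is not sufficient: P1 (AgeGroup <- Severity -> Biomarker -> Adherence) has no collider blocking it and no conditioned non-collider, so it is open.
Try {Severity, Treatment}:
  P1: blocked at fork node Severity ∈ conditioning set.
  P2: blocked at fork node Severity ∈ conditioning set.
  P3: blocked at fork node Severity ∈ conditioning set.
  P4: blocked at fork node Treatment ∈ conditioning set.
{Severity, Treatment} contains no descendant of AgeGroup and blocks every backdoor path.
Every element of {Severity, Treatment} is needed (dropping Severity leaves P1 open; dropping Treatment leaves P4 open), so no proper subset is valid.
Among all size-2 subsets of the eligible variables, only {Severity, Treatment} blocks every backdoor path, so it is the unique smallest valid adjustment set.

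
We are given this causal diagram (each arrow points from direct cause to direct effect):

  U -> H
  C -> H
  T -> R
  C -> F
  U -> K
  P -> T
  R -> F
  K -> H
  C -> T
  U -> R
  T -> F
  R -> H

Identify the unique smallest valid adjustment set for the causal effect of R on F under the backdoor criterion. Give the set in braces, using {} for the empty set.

{T}

Variables eligible for adjustment (non-descendants of R, excluding R and F): {C, K, P, T, U}.
Backdoor paths from R to F:
  P1: R <- U -> K -> H <- C -> T -> F
  P2: R <- U -> K -> H <- C -> F
  P3: R <- U -> H <- C -> T -> F
  P4: R <- U -> H <- C -> F
  P5: R <- T <- C -> F
  P6: R <- T -> F
The empty set is not sufficient: P5 (R <- T <- C -> F) has no collider blocking it and no conditioned non-collider, so it is open.
Try {T}:
  P1: blocked at collider H (neither it nor any descendant is in the conditioning set).
  P2: blocked at collider H (neither it nor any descendant is in the conditioning set).
  P3: blocked at collider H (neither it nor any descendant is in the conditioning set).
  P4: blocked at collider H (neither it nor any descendant is in the conditioning set).
  P5: blocked at chain node T ∈ conditioning set.
  P6: blocked at fork node T ∈ conditioning set.
{T} contains no descendant of R and blocks every backdoor path.
No other singleton works — e.g. {U} leaves P5 open — so {T} is the unique smallest valid adjustment set.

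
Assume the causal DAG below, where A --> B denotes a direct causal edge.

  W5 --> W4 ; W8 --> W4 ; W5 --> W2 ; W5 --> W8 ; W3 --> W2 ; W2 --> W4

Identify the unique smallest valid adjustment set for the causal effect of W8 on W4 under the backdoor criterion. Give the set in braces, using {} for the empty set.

Variables eligible for adjustment (non-descendants of W8, excluding W8 and W4): {W2, W3, W5}.
Backdoor paths from W8 to W4:
  P1: W8 <- W5 -> W2 -> W4
  P2: W8 <- W5 -> W4
The empty set is not sufficient: P1 (W8 <- W5 -> W2 -> W4) has no collider blocking it and no conditioned non-collider, so it is open.
Try {W5}:
  P1: blocked at fork node W5 ∈ conditioning set.
  P2: blocked at fork node W5 ∈ conditioning set.
{W5} contains no descendant of W8 and blocks every backdoor path.
No other singleton works — e.g. {W3} leaves P1 open — so {W5} is the unique smallest valid adjustment set.

{W5}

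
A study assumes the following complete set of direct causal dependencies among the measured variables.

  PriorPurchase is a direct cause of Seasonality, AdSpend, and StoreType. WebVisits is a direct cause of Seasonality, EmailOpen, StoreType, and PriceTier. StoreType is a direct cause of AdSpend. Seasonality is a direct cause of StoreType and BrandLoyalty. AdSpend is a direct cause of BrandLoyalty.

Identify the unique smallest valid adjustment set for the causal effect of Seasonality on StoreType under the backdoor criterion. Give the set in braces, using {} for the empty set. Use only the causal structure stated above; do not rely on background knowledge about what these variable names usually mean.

Variables eligible for adjustment (non-descendants of Seasonality, excluding Seasonality and StoreType): {EmailOpen, PriceTier, PriorPurchase, WebVisits}.
Backdoor paths from Seasonality to StoreType:
  P1: Seasonality <- PriorPurchase -> StoreType
  P2: Seasonality <- PriorPurchase -> AdSpend <- StoreType
  P3: Seasonality <- WebVisits -> StoreType
The empty set is not sufficient: P1 (Seasonality <- PriorPurchase -> StoreType) has no collider blocking it and no conditioned non-collider, so it is open.
Try {PriorPurchase, WebVisits}:
  P1: blocked at fork node PriorPurchase ∈ conditioning set.
  P2: blocked at fork node PriorPurchase ∈ conditioning set.
  P3: blocked at fork node WebVisits ∈ conditioning set.
{PriorPurchase, WebVisits} contains no descendant of Seasonality and blocks every backdoor path.
Every element of {PriorPurchase, WebVisits} is needed (dropping PriorPurchase leaves P1 open; dropping WebVisits leaves P3 open), so no proper subset is valid.
Among all size-2 subsets of the eligible variables, only {PriorPurchase, WebVisits} blocks every backdoor path, so it is the unique smallest valid adjustment set.

{PriorPurchase, WebVisits}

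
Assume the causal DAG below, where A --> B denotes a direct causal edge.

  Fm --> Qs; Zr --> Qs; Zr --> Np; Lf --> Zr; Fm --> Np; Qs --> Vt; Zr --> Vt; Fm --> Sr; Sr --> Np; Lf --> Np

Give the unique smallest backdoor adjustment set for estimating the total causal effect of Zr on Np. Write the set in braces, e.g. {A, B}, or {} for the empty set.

{Lf}

Variables eligible for adjustment (non-descendants of Zr, excluding Zr and Np): {Fm, Lf, Sr}.
Backdoor paths from Zr to Np:
  P1: Zr <- Lf -> Np
The empty set is not sufficient: P1 (Zr <- Lf -> Np) has no collider blocking it and no conditioned non-collider, so it is open.
Try {Lf}:
  P1: blocked at fork node Lf ∈ conditioning set.
{Lf} contains no descendant of Zr and blocks every backdoor path.
No other singleton works — e.g. {Fm} leaves P1 open — so {Lf} is the unique smallest valid adjustment set.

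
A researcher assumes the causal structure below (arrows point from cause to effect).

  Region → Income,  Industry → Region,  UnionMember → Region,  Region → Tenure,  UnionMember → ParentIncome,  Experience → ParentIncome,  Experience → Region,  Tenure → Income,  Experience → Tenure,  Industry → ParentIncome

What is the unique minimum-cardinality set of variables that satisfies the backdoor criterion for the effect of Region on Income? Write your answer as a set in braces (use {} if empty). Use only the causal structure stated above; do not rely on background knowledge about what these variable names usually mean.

{Experience}

Variables eligible for adjustment (non-descendants of Region, excluding Region and Income): {Experience, Industry, ParentIncome, UnionMember}.
Backdoor paths from Region to Income:
  P1: Region <- UnionMember -> ParentIncome <- Experience -> Tenure -> Income
  P2: Region <- Experience -> Tenure -> Income
  P3: Region <- Industry -> ParentIncome <- Experience -> Tenure -> Income
The empty set is not sufficient: P2 (Region <- Experience -> Tenure -> Income) has no collider blocking it and no conditioned non-collider, so it is open.
Try {Experience}:
  P1: blocked at collider ParentIncome (neither it nor any descendant is in the conditioning set).
  P2: blocked at fork node Experience ∈ conditioning set.
  P3: blocked at collider ParentIncome (neither it nor any descendant is in the conditioning set).
{Experience} contains no descendant of Region and blocks every backdoor path.
No other singleton works — e.g. {UnionMember} leaves P2 open — so {Experience} is the unique smallest valid adjustment set.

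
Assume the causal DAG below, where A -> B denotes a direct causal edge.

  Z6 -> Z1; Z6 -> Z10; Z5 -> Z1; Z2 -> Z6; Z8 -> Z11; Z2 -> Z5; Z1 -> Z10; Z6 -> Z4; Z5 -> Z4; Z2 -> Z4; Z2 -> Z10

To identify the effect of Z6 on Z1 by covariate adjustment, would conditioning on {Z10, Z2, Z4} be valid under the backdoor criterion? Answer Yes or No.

No

Backdoor paths from Z6 to Z1 (paths whose first edge points into Z6):
  P1: Z6 <- Z2 -> Z5 -> Z1
  P2: Z6 <- Z2 -> Z10 <- Z1
  P3: Z6 <- Z2 -> Z4 <- Z5 -> Z1
Condition 1 (no descendant of Z6 in the set): FAILS — Z10 and Z4 are descendants of Z6.
Condition 2 (every backdoor path blocked by {Z10, Z2, Z4}):
  P1: blocked at fork node Z2 ∈ conditioning set.
  P2: blocked at fork node Z2 ∈ conditioning set.
  P3: blocked at fork node Z2 ∈ conditioning set.
{Z10, Z2, Z4} does not satisfy the backdoor criterion.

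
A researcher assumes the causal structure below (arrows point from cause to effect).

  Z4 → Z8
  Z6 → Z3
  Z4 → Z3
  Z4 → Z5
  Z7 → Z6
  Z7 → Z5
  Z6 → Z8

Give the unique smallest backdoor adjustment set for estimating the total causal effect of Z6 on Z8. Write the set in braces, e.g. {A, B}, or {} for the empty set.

Variables eligible for adjustment (non-descendants of Z6, excluding Z6 and Z8): {Z4, Z5, Z7}.
Backdoor paths from Z6 to Z8:
  P1: Z6 <- Z7 -> Z5 <- Z4 -> Z8
Each backdoor path contains an unconditioned collider, so every path is already blocked with the empty conditioning set:
  P1: blocked at collider Z5 (neither it nor any descendant is in the conditioning set).
The empty set is therefore the unique smallest valid set.

{}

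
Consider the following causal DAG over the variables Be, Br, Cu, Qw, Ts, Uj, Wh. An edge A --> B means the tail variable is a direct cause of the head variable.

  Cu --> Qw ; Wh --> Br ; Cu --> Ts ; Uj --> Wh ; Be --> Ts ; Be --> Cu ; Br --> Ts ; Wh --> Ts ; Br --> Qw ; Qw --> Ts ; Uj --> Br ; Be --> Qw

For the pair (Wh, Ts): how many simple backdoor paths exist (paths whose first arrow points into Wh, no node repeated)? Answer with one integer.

6

A backdoor path from Wh to Ts is any simple undirected path whose first edge points into Wh (i.e. leaves Wh via a parent).
Parents of Wh: {Uj}.
Enumerating:
  P1: Wh <- Uj -> Br -> Qw <- Be -> Cu -> Ts
  P2: Wh <- Uj -> Br -> Qw <- Be -> Ts
  P3: Wh <- Uj -> Br -> Qw <- Cu <- Be -> Ts
  P4: Wh <- Uj -> Br -> Qw <- Cu -> Ts
  P5: Wh <- Uj -> Br -> Qw -> Ts
  P6: Wh <- Uj -> Br -> Ts
That exhausts the simple backdoor paths. Count: 6.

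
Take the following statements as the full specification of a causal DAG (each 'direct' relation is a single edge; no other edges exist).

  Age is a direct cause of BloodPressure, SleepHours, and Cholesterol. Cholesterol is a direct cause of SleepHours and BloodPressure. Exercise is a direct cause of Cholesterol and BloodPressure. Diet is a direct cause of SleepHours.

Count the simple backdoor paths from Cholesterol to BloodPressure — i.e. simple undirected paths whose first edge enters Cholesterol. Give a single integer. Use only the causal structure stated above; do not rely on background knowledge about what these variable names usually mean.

2

A backdoor path from Cholesterol to BloodPressure is any simple undirected path whose first edge points into Cholesterol (i.e. leaves Cholesterol via a parent).
Parents of Cholesterol: {Age, Exercise}.
Enumerating:
  P1: Cholesterol <- Age -> BloodPressure
  P2: Cholesterol <- Exercise -> BloodPressure
That exhausts the simple backdoor paths. Count: 2.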